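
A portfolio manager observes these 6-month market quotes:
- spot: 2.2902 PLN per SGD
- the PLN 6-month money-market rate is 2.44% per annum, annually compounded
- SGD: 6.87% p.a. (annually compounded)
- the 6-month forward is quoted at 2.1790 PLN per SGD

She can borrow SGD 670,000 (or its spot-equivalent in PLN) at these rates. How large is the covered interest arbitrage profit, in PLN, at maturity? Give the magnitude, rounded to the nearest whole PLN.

T = 6/12 years.
Invest the SGD and cover forward: 670,000 × 1.033779474 × 2.1790 = PLN 1,509,245.67.
Convert at spot and invest in PLN: 670,000 × 2.2902 × 1.012126474 = PLN 1,553,041.27.
The quoted forward undervalues SGD, so borrow SGD, convert to PLN at spot, deposit the PLN at 2.44%, and buy SGD forward at 2.1790 to cover the loan.
Profit = 1,553,041.27 − 1,509,245.67 = PLN 43,796.

PLN 43,796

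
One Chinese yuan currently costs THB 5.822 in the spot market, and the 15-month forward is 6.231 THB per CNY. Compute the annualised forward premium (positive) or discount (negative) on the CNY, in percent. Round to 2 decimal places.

T = 15/12 years.
CNY trades forward at +7.02508% vs spot over the period.
Annualise by dividing by T: 0.0702508 / (15/12) = 0.056201 → 5.62%.

+5.62%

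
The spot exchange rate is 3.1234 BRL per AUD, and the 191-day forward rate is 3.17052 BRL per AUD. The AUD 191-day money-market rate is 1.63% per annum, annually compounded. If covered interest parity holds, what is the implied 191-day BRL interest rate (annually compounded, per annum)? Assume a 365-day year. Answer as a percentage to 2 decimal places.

4.58%

T = 191/365 years.
By CIP, F/S equals the BRL-to-AUD growth ratio: 3.17052/3.1234 = 1.0150861.
The AUD side grows by (1 + 0.0163)^(191/365) = 1.0084967.
That pins the BRL growth at 1.023711.
r = 1.023711^(365/191) − 1 = 0.045801 → 4.58%.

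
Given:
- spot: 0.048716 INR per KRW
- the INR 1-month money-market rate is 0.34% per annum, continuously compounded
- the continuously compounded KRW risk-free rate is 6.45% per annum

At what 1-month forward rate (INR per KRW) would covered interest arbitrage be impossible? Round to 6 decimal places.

T = 1/12 years.
INR growth factor: e^(0.0034×1/12) = 1.0002834.
KRW growth factor: e^(0.0645×1/12) = 1.0053895.
So F = 0.048716 × 1.0002834 / 1.0053895 = 0.04846858 (INR/KRW).

0.048469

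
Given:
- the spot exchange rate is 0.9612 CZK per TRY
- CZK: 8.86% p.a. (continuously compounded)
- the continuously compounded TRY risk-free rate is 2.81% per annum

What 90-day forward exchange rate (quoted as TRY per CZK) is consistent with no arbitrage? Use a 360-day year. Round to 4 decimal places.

1.0247

T = 90/360 years.
Growth of 1 CZK over T: e^(0.0886×90/360) = 1.0223971.
Growth of 1 TRY over T: e^(0.0281×90/360) = 1.0070497.
So F = 0.9612 × 1.0223971 / 1.0070497 = 0.9758487 (CZK/TRY).
Quoted the other way: 1/0.9758487 = 1.0247 TRY per CZK.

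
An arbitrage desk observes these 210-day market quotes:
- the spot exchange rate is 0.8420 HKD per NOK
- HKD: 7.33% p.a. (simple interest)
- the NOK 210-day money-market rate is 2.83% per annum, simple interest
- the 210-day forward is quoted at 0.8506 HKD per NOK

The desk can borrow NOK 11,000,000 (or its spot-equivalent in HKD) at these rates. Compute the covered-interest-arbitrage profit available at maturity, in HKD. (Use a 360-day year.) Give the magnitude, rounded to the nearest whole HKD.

HKD 146,966

T = 210/360 years.
Keep in NOK, deliver into the forward: 11,000,000·1.016508333·0.8506 = HKD 9,511,061.87.
Swap to HKD now, deposit: 11,000,000·0.8420·1.042758333 = HKD 9,658,027.68.
The quoted forward undervalues NOK, so borrow NOK, convert to HKD at spot, deposit the HKD at 7.33%, and buy NOK forward at 0.8506 to cover the loan.
The gap between the two covered legs is HKD 146,966.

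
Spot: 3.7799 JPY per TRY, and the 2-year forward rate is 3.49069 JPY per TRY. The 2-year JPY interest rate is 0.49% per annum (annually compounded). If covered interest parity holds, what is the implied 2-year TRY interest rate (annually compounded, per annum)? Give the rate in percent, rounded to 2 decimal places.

4.57%

T = 2 years.
F/S = 3.49069/3.7799 = 0.9234874 = (growth of JPY) / (growth of TRY).
JPY growth factor: (1 + 0.0049)^2 = 1.009824.
Hence g_TRY = 1.0934897.
Annualise: 1.0934897^(1/2) − 1 = 0.045701 = 4.57%.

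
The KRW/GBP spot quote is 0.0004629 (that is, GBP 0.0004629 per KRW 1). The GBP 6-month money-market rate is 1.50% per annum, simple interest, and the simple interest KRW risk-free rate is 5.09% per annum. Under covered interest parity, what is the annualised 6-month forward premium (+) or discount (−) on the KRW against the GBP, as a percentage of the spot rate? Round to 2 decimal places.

-3.50%

T = 6/12 years.
CIP forward (GBP per KRW) = 0.0004629 × 1.007500/1.025450 = 0.0004547972.
Annualised premium = (F − S)/S × (1/T) = (0.0004547972 − 0.0004629)/0.0004629 ÷ (6/12) = -3.50%.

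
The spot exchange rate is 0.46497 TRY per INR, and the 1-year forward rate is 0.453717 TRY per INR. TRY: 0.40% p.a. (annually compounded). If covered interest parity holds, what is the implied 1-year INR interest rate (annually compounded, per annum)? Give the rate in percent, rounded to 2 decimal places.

2.89%

T = 1 year.
F/S = 0.453717/0.46497 = 0.9757984 = (growth of TRY) / (growth of INR).
TRY growth factor: (1 + 0.0040)^1 = 1.004000.
So the INR growth factor = 1.0289011.
Annualise: 1.0289011^(1/1) − 1 = 0.028901 = 2.89%.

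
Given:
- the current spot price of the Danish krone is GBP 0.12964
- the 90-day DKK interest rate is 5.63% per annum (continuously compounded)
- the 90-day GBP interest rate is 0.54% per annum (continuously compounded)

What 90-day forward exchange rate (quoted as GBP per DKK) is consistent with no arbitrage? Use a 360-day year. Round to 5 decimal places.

T = 90/360 years.
GBP accumulates by e^(0.0054×90/360) = 1.0013509.
Growth of 1 DKK over T: e^(0.0563×90/360) = 1.0141745.
So F = 0.12964 × 1.0013509 / 1.0141745 = 0.1280008 (GBP/DKK).

0.12800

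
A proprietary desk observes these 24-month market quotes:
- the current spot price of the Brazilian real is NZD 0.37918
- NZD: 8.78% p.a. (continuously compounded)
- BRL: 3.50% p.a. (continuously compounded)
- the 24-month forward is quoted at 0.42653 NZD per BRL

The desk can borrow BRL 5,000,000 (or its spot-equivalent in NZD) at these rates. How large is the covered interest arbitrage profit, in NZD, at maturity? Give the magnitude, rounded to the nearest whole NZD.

T = 2 years.
Route A — deposit BRL, sell forward: 5,000,000 × 1.072508181 × 0.42653 = NZD 2,287,284.57.
Route B — convert at spot, deposit NZD: 5,000,000 × 0.37918 × 1.191961179 = NZD 2,259,839.20.
The quoted forward overvalues BRL, so borrow NZD, buy BRL at spot, deposit the BRL at 3.50%, and sell the proceeds forward at 0.42653.
Profit = 2,287,284.57 − 2,259,839.20 = NZD 27,445.

NZD 27,445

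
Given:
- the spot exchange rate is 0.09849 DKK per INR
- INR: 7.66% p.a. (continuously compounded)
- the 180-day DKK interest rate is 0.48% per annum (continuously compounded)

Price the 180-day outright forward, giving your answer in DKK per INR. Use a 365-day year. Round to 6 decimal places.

T = 180/365 years.
DKK accumulates by e^(0.0048×180/365) = 1.0023699.
Growth of 1 INR over T: e^(0.0766×180/365) = 1.0384979.
So F = 0.09849 × 1.0023699 / 1.0384979 = 0.09506366 (DKK/INR).

0.095064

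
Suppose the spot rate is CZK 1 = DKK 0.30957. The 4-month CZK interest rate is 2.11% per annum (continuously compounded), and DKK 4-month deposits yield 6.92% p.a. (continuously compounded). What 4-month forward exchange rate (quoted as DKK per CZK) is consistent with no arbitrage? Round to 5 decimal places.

T = 4/12 years.
Growth of 1 DKK over T: e^(0.0692×4/12) = 1.0233348.
Growth of 1 CZK over T: e^(0.0211×4/12) = 1.0070581.
Forward (DKK per CZK) = 0.30957 × 1.0233348 / 1.0070581 = 0.3145735.

0.31457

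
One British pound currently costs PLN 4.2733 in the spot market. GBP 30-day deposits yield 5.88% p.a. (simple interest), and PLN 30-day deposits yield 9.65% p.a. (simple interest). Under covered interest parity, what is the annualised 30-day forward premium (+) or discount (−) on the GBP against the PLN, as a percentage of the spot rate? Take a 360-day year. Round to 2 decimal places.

+3.75%

T = 30/360 years.
No-arbitrage forward: 4.2733 × 1.0080417 / 1.004900 = 4.2866600 PLN/GBP.
(F − S)/S ÷ T = (4.2866600 − 4.2733)/4.2733/(30/360) = 0.037517 → 3.75%.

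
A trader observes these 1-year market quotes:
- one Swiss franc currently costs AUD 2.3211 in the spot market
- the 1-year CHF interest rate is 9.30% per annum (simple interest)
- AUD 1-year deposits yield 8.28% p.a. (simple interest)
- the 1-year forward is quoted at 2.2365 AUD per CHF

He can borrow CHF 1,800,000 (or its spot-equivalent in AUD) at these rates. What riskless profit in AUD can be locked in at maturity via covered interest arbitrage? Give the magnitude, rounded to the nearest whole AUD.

T = 1 year.
Route A — deposit CHF, sell forward: 1,800,000 × 1.093000 × 2.2365 = AUD 4,400,090.10.
Route B — convert at spot, deposit AUD: 1,800,000 × 2.3211 × 1.082800 = AUD 4,523,916.74.
The quoted forward undervalues CHF, so borrow CHF, convert to AUD at spot, deposit the AUD at 8.28%, and buy CHF forward at 2.2365 to cover the loan.
The gap between the two covered legs is AUD 123,827.

AUD 123,827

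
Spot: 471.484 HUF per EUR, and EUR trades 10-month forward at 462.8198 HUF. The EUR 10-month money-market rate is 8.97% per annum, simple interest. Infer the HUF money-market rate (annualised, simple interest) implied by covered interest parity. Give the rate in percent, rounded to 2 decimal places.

T = 10/12 years.
CIP gives F = S · g_HUF/g_EUR, so g_HUF/g_EUR = 462.8198/471.484 = 0.9816236.
The EUR side grows by 1 + 0.0897×10/12 = 1.074750.
So the HUF growth factor = 1.055000.
r = (1.055000 − 1)/(10/12) = 0.066000 → 6.60%.

6.60%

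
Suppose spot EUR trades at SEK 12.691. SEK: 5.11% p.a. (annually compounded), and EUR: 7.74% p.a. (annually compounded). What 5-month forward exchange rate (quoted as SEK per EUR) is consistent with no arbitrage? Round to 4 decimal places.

12.5610

T = 5/12 years.
SEK growth factor: (1 + 0.0511)^(5/12) = 1.02098262.
Growth of 1 EUR over T: (1 + 0.0774)^(5/12) = 1.03155029.
So F = 12.691 × 1.02098262 / 1.03155029 = 12.560988 (SEK/EUR).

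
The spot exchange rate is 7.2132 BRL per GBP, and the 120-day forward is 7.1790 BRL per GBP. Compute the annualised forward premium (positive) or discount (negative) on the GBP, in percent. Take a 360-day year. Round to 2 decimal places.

-1.42%

T = 120/360 years.
(F − S)/S = (7.1790 − 7.2132)/7.2132 = -0.0047413.
Per annum: -0.0047413 / (120/360) = -0.014224 = -1.42%.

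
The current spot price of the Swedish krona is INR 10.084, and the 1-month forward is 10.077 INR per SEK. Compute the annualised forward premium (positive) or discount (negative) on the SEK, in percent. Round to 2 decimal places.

T = 1/12 years.
(F − S)/S = (10.077 − 10.084)/10.084 = -0.0006942.
Per annum: -0.0006942 / (1/12) = -0.008330 = -0.83%.

-0.83%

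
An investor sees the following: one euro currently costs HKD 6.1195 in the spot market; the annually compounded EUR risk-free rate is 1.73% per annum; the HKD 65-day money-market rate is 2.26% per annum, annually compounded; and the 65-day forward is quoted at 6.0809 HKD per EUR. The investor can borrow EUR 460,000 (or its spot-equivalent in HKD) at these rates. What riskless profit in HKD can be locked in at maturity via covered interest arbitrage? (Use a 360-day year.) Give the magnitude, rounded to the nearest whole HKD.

HKD 20,462

T = 65/360 years.
Invest the EUR and cover forward: 460,000 × 1.0031017 × 6.0809 = HKD 2,805,890.12.
Convert at spot and invest in HKD: 460,000 × 6.1195 × 1.004043281 = HKD 2,826,351.71.
The quoted forward undervalues EUR, so borrow EUR, convert to HKD at spot, deposit the HKD at 2.26%, and buy EUR forward at 6.0809 to cover the loan.
Profit = 2,826,351.71 − 2,805,890.12 = HKD 20,462.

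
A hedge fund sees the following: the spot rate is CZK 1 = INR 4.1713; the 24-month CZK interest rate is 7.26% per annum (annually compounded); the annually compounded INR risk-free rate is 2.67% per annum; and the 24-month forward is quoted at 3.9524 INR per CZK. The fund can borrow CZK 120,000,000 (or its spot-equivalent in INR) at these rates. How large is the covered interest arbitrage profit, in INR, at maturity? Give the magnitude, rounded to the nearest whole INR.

INR 18,011,944

T = 2 years.
Invest the CZK and cover forward: 120,000,000 × 1.15047076 × 3.9524 = INR 545,654,475.82.
Convert at spot and invest in INR: 120,000,000 × 4.1713 × 1.05411289 = INR 527,642,531.77.
The quoted forward overvalues CZK, so borrow INR, buy CZK at spot, deposit the CZK at 7.26%, and sell the proceeds forward at 3.9524.
The gap between the two covered legs is INR 18,011,944.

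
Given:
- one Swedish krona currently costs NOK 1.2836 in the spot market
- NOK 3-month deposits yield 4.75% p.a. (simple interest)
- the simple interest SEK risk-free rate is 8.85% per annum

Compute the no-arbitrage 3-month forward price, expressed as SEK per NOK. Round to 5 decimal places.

T = 3/12 years.
NOK accumulates by 1 + 0.0475×3/12 = 1.011875.
SEK growth factor: 1 + 0.0885×3/12 = 1.022125.
CIP: F = S · (grow NOK)/(grow SEK) = 1.2836 × 1.011875/1.022125 = 1.270728 NOK per SEK.
Invert for SEK per NOK: 1 / 1.270728 = 0.78695.

0.78695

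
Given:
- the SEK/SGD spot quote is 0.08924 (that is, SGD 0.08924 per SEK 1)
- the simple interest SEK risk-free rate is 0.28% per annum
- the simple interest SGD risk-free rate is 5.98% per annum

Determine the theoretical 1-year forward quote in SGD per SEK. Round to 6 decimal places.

0.094312

T = 1 year.
SGD growth factor: 1 + 0.0598×1 = 1.059800.
SEK growth factor: 1 + 0.0028×1 = 1.002800.
So F = 0.08924 × 1.059800 / 1.002800 = 0.09431248 (SGD/SEK).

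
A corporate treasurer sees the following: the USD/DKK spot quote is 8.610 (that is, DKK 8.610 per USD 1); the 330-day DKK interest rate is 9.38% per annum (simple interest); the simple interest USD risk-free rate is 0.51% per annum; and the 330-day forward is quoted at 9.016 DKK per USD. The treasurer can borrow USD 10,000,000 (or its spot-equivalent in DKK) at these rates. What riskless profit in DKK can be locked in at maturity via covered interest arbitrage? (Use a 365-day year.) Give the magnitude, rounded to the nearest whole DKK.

DKK 2,826,028

T = 330/365 years.
Route A — deposit USD, sell forward: 10,000,000 × 1.0046109589 × 9.016 = DKK 90,575,724.05.
Route B — convert at spot, deposit DKK: 10,000,000 × 8.610 × 1.0848054795 = DKK 93,401,751.78.
The quoted forward undervalues USD, so borrow USD, convert to DKK at spot, deposit the DKK at 9.38%, and buy USD forward at 9.016 to cover the loan.
The gap between the two covered legs is DKK 2,826,028.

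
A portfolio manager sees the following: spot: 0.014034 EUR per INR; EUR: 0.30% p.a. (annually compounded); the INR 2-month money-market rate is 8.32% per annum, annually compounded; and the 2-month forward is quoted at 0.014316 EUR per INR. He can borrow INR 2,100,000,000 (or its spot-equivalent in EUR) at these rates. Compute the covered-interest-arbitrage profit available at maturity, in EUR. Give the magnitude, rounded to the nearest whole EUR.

EUR 980,607

T = 2/12 years.
Route A — deposit INR, sell forward: 2,100,000,000 × 1.0134090427 × 0.014316 = EUR 30,466,724.10.
Route B — convert at spot, deposit EUR: 2,100,000,000 × 0.014034 × 1.0004993761 = EUR 29,486,117.31.
The quoted forward overvalues INR, so borrow EUR, buy INR at spot, deposit the INR at 8.32%, and sell the proceeds forward at 0.014316.
Arbitrage profit = |30,466,724.10 − 29,486,117.31| = EUR 980,607.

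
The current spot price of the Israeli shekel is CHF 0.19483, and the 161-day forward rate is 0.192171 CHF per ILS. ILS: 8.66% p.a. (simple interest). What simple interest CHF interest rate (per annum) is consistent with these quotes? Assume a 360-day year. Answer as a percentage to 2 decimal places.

5.49%

T = 161/360 years.
CIP gives F = S · g_CHF/g_ILS, so g_CHF/g_ILS = 0.192171/0.19483 = 0.9863522.
ILS growth factor: 1 + 0.0866×161/360 = 1.0387294.
So the CHF growth factor = 1.024553.
r = (1.024553 − 1)/(161/360) = 0.054901 → 5.49%.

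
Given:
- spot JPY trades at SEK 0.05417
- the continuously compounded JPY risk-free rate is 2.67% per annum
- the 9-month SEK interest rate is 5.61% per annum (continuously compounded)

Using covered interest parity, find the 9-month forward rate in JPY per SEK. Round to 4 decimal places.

18.0578

T = 9/12 years.
SEK growth factor: e^(0.0561×9/12) = 1.0429727.
JPY growth factor: e^(0.0267×9/12) = 1.02022685.
Forward (SEK per JPY) = 0.05417 × 1.0429727 / 1.02022685 = 0.055377714.
Invert for JPY per SEK: 1 / 0.055377714 = 18.0578.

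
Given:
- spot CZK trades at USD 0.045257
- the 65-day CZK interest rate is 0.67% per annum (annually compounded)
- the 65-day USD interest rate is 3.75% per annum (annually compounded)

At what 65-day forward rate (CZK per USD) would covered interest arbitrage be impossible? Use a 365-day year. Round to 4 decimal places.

21.9778

T = 65/365 years.
USD growth factor: (1 + 0.0375)^(65/365) = 1.00657745.
CZK growth factor: (1 + 0.0067)^(65/365) = 1.00118988.
Forward (USD per CZK) = 0.045257 × 1.00657745 / 1.00118988 = 0.045500535.
Quoted the other way: 1/0.045500535 = 21.9778 CZK per USD.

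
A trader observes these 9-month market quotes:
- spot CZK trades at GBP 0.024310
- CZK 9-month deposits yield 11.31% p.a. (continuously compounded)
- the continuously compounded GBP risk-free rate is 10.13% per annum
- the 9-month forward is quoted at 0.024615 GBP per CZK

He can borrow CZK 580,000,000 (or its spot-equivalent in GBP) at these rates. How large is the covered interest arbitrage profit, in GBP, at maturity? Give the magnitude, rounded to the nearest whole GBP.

T = 9/12 years.
Keep in CZK, deliver into the forward: 580,000,000·1.0885265579·0.024615 = GBP 15,540,567.11.
Swap to GBP now, deposit: 580,000,000·0.024310·1.0789356004 = GBP 15,212,776.18.
The quoted forward overvalues CZK, so borrow GBP, buy CZK at spot, deposit the CZK at 11.31%, and sell the proceeds forward at 0.024615.
The gap between the two covered legs is GBP 327,791.

GBP 327,791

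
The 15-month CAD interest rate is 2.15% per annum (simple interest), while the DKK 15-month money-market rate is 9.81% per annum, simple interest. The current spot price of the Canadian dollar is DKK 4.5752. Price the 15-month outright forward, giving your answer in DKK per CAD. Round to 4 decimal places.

T = 15/12 years.
Growth of 1 DKK over T: 1 + 0.0981×15/12 = 1.122625.
Growth of 1 CAD over T: 1 + 0.0215×15/12 = 1.026875.
So F = 4.5752 × 1.122625 / 1.026875 = 5.001810 (DKK/CAD).

5.0018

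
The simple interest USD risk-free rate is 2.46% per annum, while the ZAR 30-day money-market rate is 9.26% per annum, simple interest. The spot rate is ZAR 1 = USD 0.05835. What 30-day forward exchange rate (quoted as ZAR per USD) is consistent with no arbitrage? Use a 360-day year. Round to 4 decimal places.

T = 30/360 years.
USD accumulates by 1 + 0.0246×30/360 = 1.002050.
Growth of 1 ZAR over T: 1 + 0.0926×30/360 = 1.00771667.
Forward (USD per ZAR) = 0.05835 × 1.002050 / 1.00771667 = 0.058021882.
Quoted the other way: 1/0.058021882 = 17.2349 ZAR per USD.

17.2349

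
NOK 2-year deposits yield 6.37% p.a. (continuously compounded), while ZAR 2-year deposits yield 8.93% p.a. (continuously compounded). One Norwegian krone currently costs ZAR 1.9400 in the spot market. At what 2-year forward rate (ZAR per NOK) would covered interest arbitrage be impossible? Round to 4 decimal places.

2.0419

T = 2 years.
Growth of 1 ZAR over T: e^(0.0893×2) = 1.1955424.
NOK growth factor: e^(0.0637×2) = 1.1358713.
Forward (ZAR per NOK) = 1.94 × 1.1955424 / 1.1358713 = 2.041915.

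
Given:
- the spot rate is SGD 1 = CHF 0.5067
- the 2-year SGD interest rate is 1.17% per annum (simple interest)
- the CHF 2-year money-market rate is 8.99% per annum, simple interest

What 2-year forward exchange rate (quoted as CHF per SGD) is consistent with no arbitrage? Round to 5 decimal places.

0.58414

T = 2 years.
Growth of 1 CHF over T: 1 + 0.0899×2 = 1.179800.
Growth of 1 SGD over T: 1 + 0.0117×2 = 1.023400.
Forward (CHF per SGD) = 0.5067 × 1.179800 / 1.023400 = 0.5841359.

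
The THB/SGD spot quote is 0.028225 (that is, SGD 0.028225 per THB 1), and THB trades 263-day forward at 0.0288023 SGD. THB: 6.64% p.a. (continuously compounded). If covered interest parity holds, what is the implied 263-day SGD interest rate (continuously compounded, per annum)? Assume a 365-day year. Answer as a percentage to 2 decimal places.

9.45%

T = 263/365 years.
By CIP, F/S equals the SGD-to-THB growth ratio: 0.0288023/0.028225 = 1.0204535.
The THB side grows by e^(0.0664×263/365) = 1.0490074.
That pins the SGD growth at 1.0704633.
r = ln(1.0704633)/(263/365) = 0.094500 → 9.45%.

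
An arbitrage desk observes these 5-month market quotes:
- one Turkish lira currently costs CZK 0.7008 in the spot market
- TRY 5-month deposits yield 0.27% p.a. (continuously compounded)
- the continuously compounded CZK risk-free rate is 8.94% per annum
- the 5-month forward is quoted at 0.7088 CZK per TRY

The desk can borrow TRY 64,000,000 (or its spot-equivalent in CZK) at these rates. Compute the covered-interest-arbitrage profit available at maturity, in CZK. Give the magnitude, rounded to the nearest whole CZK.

T = 5/12 years.
Invest the TRY and cover forward: 64,000,000 × 1.001125633 × 0.7088 = CZK 45,414,262.31.
Convert at spot and invest in CZK: 64,000,000 × 0.7008 × 1.0379524765 = CZK 46,553,414.11.
The quoted forward undervalues TRY, so borrow TRY, convert to CZK at spot, deposit the CZK at 8.94%, and buy TRY forward at 0.7088 to cover the loan.
The gap between the two covered legs is CZK 1,139,152.

CZK 1,139,152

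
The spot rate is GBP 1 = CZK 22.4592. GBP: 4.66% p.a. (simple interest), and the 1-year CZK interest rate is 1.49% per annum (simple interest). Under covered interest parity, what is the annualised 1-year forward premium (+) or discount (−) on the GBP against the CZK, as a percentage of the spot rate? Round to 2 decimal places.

-3.03%

T = 1 year.
F = S · g_CZK/g_GBP = 22.4592 × 1.014900/1.046600 = 21.7789433.
(F − S)/S ÷ T = (21.7789433 − 22.4592)/22.4592/1 = -0.030289 → -3.03%.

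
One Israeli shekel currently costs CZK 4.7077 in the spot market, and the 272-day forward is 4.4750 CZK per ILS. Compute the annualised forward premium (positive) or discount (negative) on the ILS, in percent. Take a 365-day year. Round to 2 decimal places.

T = 272/365 years.
ILS trades forward at -4.94297% vs spot over the period.
Per annum: -0.0494297 / (272/365) = -0.066330 = -6.63%.

-6.63%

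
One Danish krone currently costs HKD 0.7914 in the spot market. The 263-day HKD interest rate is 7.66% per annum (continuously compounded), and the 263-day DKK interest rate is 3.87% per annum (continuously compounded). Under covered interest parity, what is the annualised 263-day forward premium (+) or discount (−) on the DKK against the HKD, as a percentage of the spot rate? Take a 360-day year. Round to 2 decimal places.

T = 263/360 years.
No-arbitrage forward: 0.7914 × 1.057556 / 1.028676 = 0.8136185 HKD/DKK.
Annualised premium = (F − S)/S × (1/T) = (0.8136185 − 0.7914)/0.7914 ÷ (263/360) = 3.84%.

+3.84%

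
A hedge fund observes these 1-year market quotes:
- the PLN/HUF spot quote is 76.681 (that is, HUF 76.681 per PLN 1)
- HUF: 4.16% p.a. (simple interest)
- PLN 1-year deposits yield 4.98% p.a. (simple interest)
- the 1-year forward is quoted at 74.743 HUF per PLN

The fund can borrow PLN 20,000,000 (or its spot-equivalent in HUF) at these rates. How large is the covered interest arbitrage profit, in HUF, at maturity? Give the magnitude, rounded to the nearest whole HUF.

T = 1 year.
Invest the PLN and cover forward: 20,000,000 × 1.049800 × 74.743 = HUF 1,569,304,028.00.
Convert at spot and invest in HUF: 20,000,000 × 76.681 × 1.041600 = HUF 1,597,418,592.00.
The quoted forward undervalues PLN, so borrow PLN, convert to HUF at spot, deposit the HUF at 4.16%, and buy PLN forward at 74.743 to cover the loan.
The gap between the two covered legs is HUF 28,114,564.

HUF 28,114,564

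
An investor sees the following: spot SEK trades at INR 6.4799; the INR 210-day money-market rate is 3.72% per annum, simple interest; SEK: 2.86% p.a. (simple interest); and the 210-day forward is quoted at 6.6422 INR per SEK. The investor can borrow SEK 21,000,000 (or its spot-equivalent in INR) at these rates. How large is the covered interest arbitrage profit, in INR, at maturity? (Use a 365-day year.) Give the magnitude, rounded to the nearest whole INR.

INR 2,791,077

T = 210/365 years.
Invest the SEK and cover forward: 21,000,000 × 1.01645479452 × 6.6422 = INR 141,781,416.76.
Convert at spot and invest in INR: 21,000,000 × 6.4799 × 1.02140273973 = INR 138,990,339.88.
The quoted forward overvalues SEK, so borrow INR, buy SEK at spot, deposit the SEK at 2.86%, and sell the proceeds forward at 6.6422.
The gap between the two covered legs is INR 2,791,077.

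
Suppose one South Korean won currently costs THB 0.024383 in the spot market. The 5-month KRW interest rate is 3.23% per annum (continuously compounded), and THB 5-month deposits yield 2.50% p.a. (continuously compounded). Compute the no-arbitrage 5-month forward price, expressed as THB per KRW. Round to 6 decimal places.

T = 5/12 years.
Growth of 1 THB over T: e^(0.0250×5/12) = 1.0104711.
KRW growth factor: e^(0.0323×5/12) = 1.0135493.
Forward (THB per KRW) = 0.024383 × 1.0104711 / 1.0135493 = 0.02430895.

0.024309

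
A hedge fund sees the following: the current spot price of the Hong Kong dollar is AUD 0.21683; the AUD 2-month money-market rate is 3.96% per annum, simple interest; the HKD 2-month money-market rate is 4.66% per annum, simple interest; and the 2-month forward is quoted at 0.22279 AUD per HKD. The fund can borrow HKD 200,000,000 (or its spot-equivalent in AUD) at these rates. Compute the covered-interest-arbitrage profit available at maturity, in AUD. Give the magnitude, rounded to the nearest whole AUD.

AUD 1,251,852

T = 2/12 years.
Route A — deposit HKD, sell forward: 200,000,000 × 1.0077666667 × 0.22279 = AUD 44,904,067.13.
Route B — convert at spot, deposit AUD: 200,000,000 × 0.21683 × 1.006600 = AUD 43,652,215.60.
The quoted forward overvalues HKD, so borrow AUD, buy HKD at spot, deposit the HKD at 4.66%, and sell the proceeds forward at 0.22279.
Profit = 44,904,067.13 − 43,652,215.60 = AUD 1,251,852.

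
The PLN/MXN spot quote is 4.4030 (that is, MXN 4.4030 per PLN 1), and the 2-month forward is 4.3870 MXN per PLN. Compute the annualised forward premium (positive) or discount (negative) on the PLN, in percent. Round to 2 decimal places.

-2.18%

T = 2/12 years.
(F − S)/S = (4.3870 − 4.403)/4.403 = -0.0036339.
Annualise by dividing by T: -0.0036339 / (2/12) = -0.021803 → -2.18%.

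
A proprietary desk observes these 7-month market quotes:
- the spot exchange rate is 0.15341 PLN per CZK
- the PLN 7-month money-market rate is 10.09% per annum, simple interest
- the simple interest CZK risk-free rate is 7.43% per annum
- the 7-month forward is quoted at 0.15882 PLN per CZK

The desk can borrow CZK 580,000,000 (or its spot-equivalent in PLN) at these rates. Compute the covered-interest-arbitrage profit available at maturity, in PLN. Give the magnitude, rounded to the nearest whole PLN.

T = 7/12 years.
Keep in CZK, deliver into the forward: 580,000,000·1.0433416667·0.15882 = PLN 96,108,043.63.
Swap to PLN now, deposit: 580,000,000·0.15341·1.0588583333 = PLN 94,214,885.01.
The quoted forward overvalues CZK, so borrow PLN, buy CZK at spot, deposit the CZK at 7.43%, and sell the proceeds forward at 0.15882.
Arbitrage profit = |96,108,043.63 − 94,214,885.01| = PLN 1,893,159.

PLN 1,893,159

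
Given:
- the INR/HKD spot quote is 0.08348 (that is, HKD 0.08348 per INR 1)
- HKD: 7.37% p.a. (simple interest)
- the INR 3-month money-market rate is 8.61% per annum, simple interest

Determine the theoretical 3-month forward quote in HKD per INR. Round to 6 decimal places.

0.083227

T = 3/12 years.
Growth of 1 HKD over T: 1 + 0.0737×3/12 = 1.018425.
INR accumulates by 1 + 0.0861×3/12 = 1.021525.
So F = 0.08348 × 1.018425 / 1.021525 = 0.08322667 (HKD/INR).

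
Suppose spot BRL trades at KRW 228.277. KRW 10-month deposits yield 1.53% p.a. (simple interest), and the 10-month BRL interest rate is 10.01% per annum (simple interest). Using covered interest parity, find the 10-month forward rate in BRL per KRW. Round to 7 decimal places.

T = 10/12 years.
KRW growth factor: 1 + 0.0153×10/12 = 1.012750.
BRL growth factor: 1 + 0.1001×10/12 = 1.0834167.
Forward (KRW per BRL) = 228.277 × 1.012750 / 1.0834167 = 213.3875.
Quoted the other way: 1/213.3875 = 0.0046863 BRL per KRW.

0.0046863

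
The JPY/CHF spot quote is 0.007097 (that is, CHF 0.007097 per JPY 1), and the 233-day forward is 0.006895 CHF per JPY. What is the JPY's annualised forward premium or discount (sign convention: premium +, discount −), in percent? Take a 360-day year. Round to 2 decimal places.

-4.40%

T = 233/360 years.
JPY trades forward at -2.84627% vs spot over the period.
Per annum: -0.0284627 / (233/360) = -0.043977 = -4.40%.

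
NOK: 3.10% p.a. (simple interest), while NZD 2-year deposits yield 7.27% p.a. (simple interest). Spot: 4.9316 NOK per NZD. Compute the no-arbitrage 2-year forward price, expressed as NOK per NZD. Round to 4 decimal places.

4.5725

T = 2 years.
NOK accumulates by 1 + 0.0310×2 = 1.062000.
NZD accumulates by 1 + 0.0727×2 = 1.145400.
Forward (NOK per NZD) = 4.9316 × 1.062000 / 1.145400 = 4.572515.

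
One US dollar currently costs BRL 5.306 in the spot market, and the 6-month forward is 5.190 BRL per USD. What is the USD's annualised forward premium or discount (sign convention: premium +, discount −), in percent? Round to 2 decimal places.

T = 6/12 years.
(F − S)/S = (5.190 − 5.306)/5.306 = -0.0218620.
×(1/T) gives -4.37% p.a.

-4.37%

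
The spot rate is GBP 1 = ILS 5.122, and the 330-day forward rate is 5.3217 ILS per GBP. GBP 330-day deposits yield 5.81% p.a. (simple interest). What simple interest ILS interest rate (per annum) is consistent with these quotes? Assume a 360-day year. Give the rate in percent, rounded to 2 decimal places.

T = 330/360 years.
CIP gives F = S · g_ILS/g_GBP, so g_ILS/g_GBP = 5.3217/5.122 = 1.0389887.
GBP growth factor: 1 + 0.0581×330/360 = 1.0532583.
So the ILS growth factor = 1.0943235.
(1.0943235 − 1)/T = 0.102898, i.e. 10.29%.

10.29%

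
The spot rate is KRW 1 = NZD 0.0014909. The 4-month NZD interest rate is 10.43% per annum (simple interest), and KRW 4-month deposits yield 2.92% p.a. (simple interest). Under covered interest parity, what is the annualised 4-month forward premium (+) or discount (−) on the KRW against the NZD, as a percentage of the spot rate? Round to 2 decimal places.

T = 4/12 years.
CIP forward (NZD per KRW) = 0.0014909 × 1.0347667/1.0097333 = 0.0015278625.
Annualised premium = (F − S)/S × (1/T) = (0.0015278625 − 0.0014909)/0.0014909 ÷ (4/12) = 7.44%.

+7.44%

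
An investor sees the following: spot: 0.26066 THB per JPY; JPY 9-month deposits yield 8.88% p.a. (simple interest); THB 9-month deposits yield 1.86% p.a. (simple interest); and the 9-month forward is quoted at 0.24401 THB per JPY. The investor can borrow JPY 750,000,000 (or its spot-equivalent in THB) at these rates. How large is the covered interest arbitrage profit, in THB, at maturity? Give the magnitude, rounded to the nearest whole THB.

THB 3,026,356

T = 9/12 years.
Route A — deposit JPY, sell forward: 750,000,000 × 1.066600 × 0.24401 = THB 195,195,799.50.
Route B — convert at spot, deposit THB: 750,000,000 × 0.26066 × 1.013950 = THB 198,222,155.25.
The quoted forward undervalues JPY, so borrow JPY, convert to THB at spot, deposit the THB at 1.86%, and buy JPY forward at 0.24401 to cover the loan.
The gap between the two covered legs is THB 3,026,356.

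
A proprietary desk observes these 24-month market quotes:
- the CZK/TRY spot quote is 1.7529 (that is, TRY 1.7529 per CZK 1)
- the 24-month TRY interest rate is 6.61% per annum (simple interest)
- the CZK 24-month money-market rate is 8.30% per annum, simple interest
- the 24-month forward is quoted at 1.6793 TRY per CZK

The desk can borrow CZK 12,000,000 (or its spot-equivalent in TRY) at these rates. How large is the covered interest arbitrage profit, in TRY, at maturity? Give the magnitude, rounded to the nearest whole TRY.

TRY 318,835

T = 2 years.
Keep in CZK, deliver into the forward: 12,000,000·1.166000·1.6793 = TRY 23,496,765.60.
Swap to TRY now, deposit: 12,000,000·1.7529·1.132200 = TRY 23,815,600.56.
The quoted forward undervalues CZK, so borrow CZK, convert to TRY at spot, deposit the TRY at 6.61%, and buy CZK forward at 1.6793 to cover the loan.
Profit = 23,815,600.56 − 23,496,765.60 = TRY 318,835.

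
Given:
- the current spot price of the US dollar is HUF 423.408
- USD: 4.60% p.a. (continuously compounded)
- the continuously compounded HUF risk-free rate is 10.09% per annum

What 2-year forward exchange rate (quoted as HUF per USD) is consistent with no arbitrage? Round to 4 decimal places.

T = 2 years.
HUF accumulates by e^(0.1009×2) = 1.223603263.
USD accumulates by e^(0.0460×2) = 1.096364822.
So F = 423.408 × 1.223603263 / 1.096364822 = 472.546547 (HUF/USD).

472.5465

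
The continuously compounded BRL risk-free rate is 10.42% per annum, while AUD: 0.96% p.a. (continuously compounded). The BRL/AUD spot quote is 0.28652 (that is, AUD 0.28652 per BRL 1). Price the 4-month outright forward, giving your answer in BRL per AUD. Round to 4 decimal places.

T = 4/12 years.
Growth of 1 AUD over T: e^(0.0096×4/12) = 1.0032051.
Growth of 1 BRL over T: e^(0.1042×4/12) = 1.0353436.
Forward (AUD per BRL) = 0.28652 × 1.0032051 / 1.0353436 = 0.2776260.
Invert for BRL per AUD: 1 / 0.2776260 = 3.6020.

3.6020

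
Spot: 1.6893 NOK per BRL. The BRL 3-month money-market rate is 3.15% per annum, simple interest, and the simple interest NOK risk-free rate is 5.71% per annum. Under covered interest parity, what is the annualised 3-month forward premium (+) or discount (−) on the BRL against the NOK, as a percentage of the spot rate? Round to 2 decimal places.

+2.54%

T = 3/12 years.
F = S · g_NOK/g_BRL = 1.6893 × 1.014275/1.007875 = 1.7000270.
Annualised premium = (F − S)/S × (1/T) = (1.7000270 − 1.6893)/1.6893 ÷ (3/12) = 2.54%.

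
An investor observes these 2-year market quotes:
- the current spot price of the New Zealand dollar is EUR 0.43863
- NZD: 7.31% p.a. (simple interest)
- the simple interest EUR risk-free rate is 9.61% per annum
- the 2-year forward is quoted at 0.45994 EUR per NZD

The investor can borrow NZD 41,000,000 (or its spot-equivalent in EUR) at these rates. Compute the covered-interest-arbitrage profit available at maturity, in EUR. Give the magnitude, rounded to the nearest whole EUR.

EUR 174,190

T = 2 years.
Keep in NZD, deliver into the forward: 41,000,000·1.146200·0.45994 = EUR 21,614,512.35.
Swap to EUR now, deposit: 41,000,000·0.43863·1.192200 = EUR 21,440,322.13.
The quoted forward overvalues NZD, so borrow EUR, buy NZD at spot, deposit the NZD at 7.31%, and sell the proceeds forward at 0.45994.
The gap between the two covered legs is EUR 174,190.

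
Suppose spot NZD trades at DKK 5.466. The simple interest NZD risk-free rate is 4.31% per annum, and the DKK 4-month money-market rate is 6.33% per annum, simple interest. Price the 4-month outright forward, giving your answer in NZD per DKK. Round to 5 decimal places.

T = 4/12 years.
Growth of 1 DKK over T: 1 + 0.0633×4/12 = 1.021100.
NZD accumulates by 1 + 0.0431×4/12 = 1.0143667.
CIP: F = S · (grow DKK)/(grow NZD) = 5.466 × 1.021100/1.0143667 = 5.502283 DKK per NZD.
Invert for NZD per DKK: 1 / 5.502283 = 0.18174.

0.18174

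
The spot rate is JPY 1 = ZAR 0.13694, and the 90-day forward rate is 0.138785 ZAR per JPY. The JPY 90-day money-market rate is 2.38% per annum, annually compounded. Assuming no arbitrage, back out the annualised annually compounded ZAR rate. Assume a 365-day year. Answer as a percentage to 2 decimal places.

8.09%

T = 90/365 years.
CIP gives F = S · g_ZAR/g_JPY, so g_ZAR/g_JPY = 0.138785/0.13694 = 1.0134731.
The JPY side grows by (1 + 0.0238)^(90/365) = 1.0058166.
That pins the ZAR growth at 1.0193681.
Annualise: 1.0193681^(365/90) − 1 = 0.080904 = 8.09%.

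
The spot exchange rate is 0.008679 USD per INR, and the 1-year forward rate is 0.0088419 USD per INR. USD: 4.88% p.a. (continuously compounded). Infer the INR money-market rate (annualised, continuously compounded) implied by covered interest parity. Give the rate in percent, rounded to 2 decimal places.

3.02%

T = 1 year.
CIP gives F = S · g_USD/g_INR, so g_USD/g_INR = 0.0088419/0.008679 = 1.0187694.
The USD side grows by e^(0.0488×1) = 1.0500103.
So the INR growth factor = 1.0306653.
r = ln(1.0306653)/1 = 0.030205 → 3.02%.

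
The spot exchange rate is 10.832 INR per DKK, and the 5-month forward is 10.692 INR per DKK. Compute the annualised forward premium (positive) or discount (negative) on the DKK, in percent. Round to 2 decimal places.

-3.10%

T = 5/12 years.
Period premium: (10.692 − 10.832)/10.832 = -0.0129247.
×(1/T) gives -3.10% p.a.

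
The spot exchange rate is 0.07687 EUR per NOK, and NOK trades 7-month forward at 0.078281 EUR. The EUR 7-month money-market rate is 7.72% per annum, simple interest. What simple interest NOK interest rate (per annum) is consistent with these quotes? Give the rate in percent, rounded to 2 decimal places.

4.49%

T = 7/12 years.
By CIP, F/S equals the EUR-to-NOK growth ratio: 0.078281/0.07687 = 1.0183557.
EUR growth factor: 1 + 0.0772×7/12 = 1.0450333.
So the NOK growth factor = 1.0261967.
(1.0261967 − 1)/T = 0.044909, i.e. 4.49%.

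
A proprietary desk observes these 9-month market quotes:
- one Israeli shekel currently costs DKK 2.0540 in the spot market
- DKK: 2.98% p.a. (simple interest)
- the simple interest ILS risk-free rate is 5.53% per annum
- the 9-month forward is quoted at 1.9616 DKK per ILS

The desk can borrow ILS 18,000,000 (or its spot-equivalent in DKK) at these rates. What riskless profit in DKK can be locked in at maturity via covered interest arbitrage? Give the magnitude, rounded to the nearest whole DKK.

T = 9/12 years.
Invest the ILS and cover forward: 18,000,000 × 1.041475 × 1.9616 = DKK 36,773,232.48.
Convert at spot and invest in DKK: 18,000,000 × 2.0540 × 1.022350 = DKK 37,798,324.20.
The quoted forward undervalues ILS, so borrow ILS, convert to DKK at spot, deposit the DKK at 2.98%, and buy ILS forward at 1.9616 to cover the loan.
Arbitrage profit = |36,773,232.48 − 37,798,324.20| = DKK 1,025,092.

DKK 1,025,092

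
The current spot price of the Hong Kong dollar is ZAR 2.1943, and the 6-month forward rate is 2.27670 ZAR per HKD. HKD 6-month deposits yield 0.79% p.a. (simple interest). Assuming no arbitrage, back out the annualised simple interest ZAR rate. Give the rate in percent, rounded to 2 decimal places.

8.33%

T = 6/12 years.
F/S = 2.2767/2.1943 = 1.0375518 = (growth of ZAR) / (growth of HKD).
The HKD side grows by 1 + 0.0079×6/12 = 1.003950.
So the ZAR growth factor = 1.0416501.
r = (1.0416501 − 1)/(6/12) = 0.083300 → 8.33%.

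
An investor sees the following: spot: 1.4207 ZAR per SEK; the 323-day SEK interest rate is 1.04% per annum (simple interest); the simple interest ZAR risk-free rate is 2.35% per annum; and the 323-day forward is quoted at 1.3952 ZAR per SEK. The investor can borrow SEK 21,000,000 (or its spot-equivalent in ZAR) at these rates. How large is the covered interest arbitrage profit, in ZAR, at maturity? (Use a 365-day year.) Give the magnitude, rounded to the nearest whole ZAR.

T = 323/365 years.
Keep in SEK, deliver into the forward: 21,000,000·1.0092032877·1.3952 = ZAR 29,568,848.97.
Swap to ZAR now, deposit: 21,000,000·1.4207·1.0207958904 = ZAR 30,455,139.15.
The quoted forward undervalues SEK, so borrow SEK, convert to ZAR at spot, deposit the ZAR at 2.35%, and buy SEK forward at 1.3952 to cover the loan.
The gap between the two covered legs is ZAR 886,290.

ZAR 886,290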